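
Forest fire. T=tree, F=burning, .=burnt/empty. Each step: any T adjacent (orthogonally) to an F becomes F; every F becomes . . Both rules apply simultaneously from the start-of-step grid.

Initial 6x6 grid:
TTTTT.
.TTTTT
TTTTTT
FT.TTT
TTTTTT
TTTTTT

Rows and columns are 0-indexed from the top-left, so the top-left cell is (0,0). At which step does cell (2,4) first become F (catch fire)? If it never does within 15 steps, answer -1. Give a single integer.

Step 1: cell (2,4)='T' (+3 fires, +1 burnt)
Step 2: cell (2,4)='T' (+3 fires, +3 burnt)
Step 3: cell (2,4)='T' (+4 fires, +3 burnt)
Step 4: cell (2,4)='T' (+5 fires, +4 burnt)
Step 5: cell (2,4)='F' (+7 fires, +5 burnt)
  -> target ignites at step 5
Step 6: cell (2,4)='.' (+6 fires, +7 burnt)
Step 7: cell (2,4)='.' (+4 fires, +6 burnt)
Step 8: cell (2,4)='.' (+0 fires, +4 burnt)
  fire out at step 8

5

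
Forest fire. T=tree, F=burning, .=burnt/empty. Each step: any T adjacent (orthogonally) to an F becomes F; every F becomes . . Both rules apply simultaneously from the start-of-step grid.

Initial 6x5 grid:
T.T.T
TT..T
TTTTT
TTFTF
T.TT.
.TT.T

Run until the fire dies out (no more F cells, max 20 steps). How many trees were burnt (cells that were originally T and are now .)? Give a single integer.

Step 1: +5 fires, +2 burnt (F count now 5)
Step 2: +6 fires, +5 burnt (F count now 6)
Step 3: +5 fires, +6 burnt (F count now 5)
Step 4: +1 fires, +5 burnt (F count now 1)
Step 5: +1 fires, +1 burnt (F count now 1)
Step 6: +0 fires, +1 burnt (F count now 0)
Fire out after step 6
Initially T: 20, now '.': 28
Total burnt (originally-T cells now '.'): 18

Answer: 18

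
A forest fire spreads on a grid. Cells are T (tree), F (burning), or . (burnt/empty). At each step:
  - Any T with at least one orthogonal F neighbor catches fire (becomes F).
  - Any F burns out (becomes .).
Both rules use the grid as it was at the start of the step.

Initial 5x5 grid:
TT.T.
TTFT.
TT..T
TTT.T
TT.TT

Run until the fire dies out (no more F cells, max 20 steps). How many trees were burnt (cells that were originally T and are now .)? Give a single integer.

Step 1: +2 fires, +1 burnt (F count now 2)
Step 2: +4 fires, +2 burnt (F count now 4)
Step 3: +3 fires, +4 burnt (F count now 3)
Step 4: +3 fires, +3 burnt (F count now 3)
Step 5: +1 fires, +3 burnt (F count now 1)
Step 6: +0 fires, +1 burnt (F count now 0)
Fire out after step 6
Initially T: 17, now '.': 21
Total burnt (originally-T cells now '.'): 13

Answer: 13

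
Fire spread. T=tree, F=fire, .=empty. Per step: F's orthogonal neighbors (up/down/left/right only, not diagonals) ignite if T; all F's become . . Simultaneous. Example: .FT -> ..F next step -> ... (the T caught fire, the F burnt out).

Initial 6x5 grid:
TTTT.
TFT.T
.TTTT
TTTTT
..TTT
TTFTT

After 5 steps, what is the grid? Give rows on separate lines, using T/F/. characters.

Step 1: 7 trees catch fire, 2 burn out
  TFTT.
  F.F.T
  .FTTT
  TTTTT
  ..FTT
  TF.FT
Step 2: 8 trees catch fire, 7 burn out
  F.FT.
  ....T
  ..FTT
  TFFTT
  ...FT
  F...F
Step 3: 5 trees catch fire, 8 burn out
  ...F.
  ....T
  ...FT
  F..FT
  ....F
  .....
Step 4: 2 trees catch fire, 5 burn out
  .....
  ....T
  ....F
  ....F
  .....
  .....
Step 5: 1 trees catch fire, 2 burn out
  .....
  ....F
  .....
  .....
  .....
  .....

.....
....F
.....
.....
.....
.....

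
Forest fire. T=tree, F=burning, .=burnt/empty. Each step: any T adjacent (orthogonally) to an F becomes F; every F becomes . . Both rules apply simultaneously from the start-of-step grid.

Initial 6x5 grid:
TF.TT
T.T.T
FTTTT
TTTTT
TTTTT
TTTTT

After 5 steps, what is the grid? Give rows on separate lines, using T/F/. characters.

Step 1: 4 trees catch fire, 2 burn out
  F..TT
  F.T.T
  .FTTT
  FTTTT
  TTTTT
  TTTTT
Step 2: 3 trees catch fire, 4 burn out
  ...TT
  ..T.T
  ..FTT
  .FTTT
  FTTTT
  TTTTT
Step 3: 5 trees catch fire, 3 burn out
  ...TT
  ..F.T
  ...FT
  ..FTT
  .FTTT
  FTTTT
Step 4: 4 trees catch fire, 5 burn out
  ...TT
  ....T
  ....F
  ...FT
  ..FTT
  .FTTT
Step 5: 4 trees catch fire, 4 burn out
  ...TT
  ....F
  .....
  ....F
  ...FT
  ..FTT

...TT
....F
.....
....F
...FT
..FTT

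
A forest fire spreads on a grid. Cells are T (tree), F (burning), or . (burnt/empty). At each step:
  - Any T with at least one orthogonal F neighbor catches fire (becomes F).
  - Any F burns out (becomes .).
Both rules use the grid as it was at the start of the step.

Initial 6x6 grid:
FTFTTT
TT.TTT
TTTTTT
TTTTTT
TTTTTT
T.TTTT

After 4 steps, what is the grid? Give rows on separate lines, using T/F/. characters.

Step 1: 3 trees catch fire, 2 burn out
  .F.FTT
  FT.TTT
  TTTTTT
  TTTTTT
  TTTTTT
  T.TTTT
Step 2: 4 trees catch fire, 3 burn out
  ....FT
  .F.FTT
  FTTTTT
  TTTTTT
  TTTTTT
  T.TTTT
Step 3: 5 trees catch fire, 4 burn out
  .....F
  ....FT
  .FTFTT
  FTTTTT
  TTTTTT
  T.TTTT
Step 4: 6 trees catch fire, 5 burn out
  ......
  .....F
  ..F.FT
  .FTFTT
  FTTTTT
  T.TTTT

......
.....F
..F.FT
.FTFTT
FTTTTT
T.TTTT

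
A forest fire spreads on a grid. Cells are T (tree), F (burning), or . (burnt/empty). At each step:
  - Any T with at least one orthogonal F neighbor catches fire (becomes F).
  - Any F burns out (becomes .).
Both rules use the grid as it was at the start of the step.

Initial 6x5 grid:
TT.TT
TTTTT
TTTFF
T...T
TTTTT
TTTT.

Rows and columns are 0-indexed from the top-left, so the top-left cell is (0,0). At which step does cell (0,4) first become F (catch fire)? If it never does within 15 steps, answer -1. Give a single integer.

Step 1: cell (0,4)='T' (+4 fires, +2 burnt)
Step 2: cell (0,4)='F' (+5 fires, +4 burnt)
  -> target ignites at step 2
Step 3: cell (0,4)='.' (+3 fires, +5 burnt)
Step 4: cell (0,4)='.' (+5 fires, +3 burnt)
Step 5: cell (0,4)='.' (+4 fires, +5 burnt)
Step 6: cell (0,4)='.' (+2 fires, +4 burnt)
Step 7: cell (0,4)='.' (+0 fires, +2 burnt)
  fire out at step 7

2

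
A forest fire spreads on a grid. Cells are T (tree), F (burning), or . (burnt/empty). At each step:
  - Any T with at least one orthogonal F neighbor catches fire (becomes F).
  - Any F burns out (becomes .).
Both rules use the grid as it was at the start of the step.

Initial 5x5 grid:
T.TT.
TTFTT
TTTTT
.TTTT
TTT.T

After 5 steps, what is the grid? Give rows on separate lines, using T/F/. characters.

Step 1: 4 trees catch fire, 1 burn out
  T.FT.
  TF.FT
  TTFTT
  .TTTT
  TTT.T
Step 2: 6 trees catch fire, 4 burn out
  T..F.
  F...F
  TF.FT
  .TFTT
  TTT.T
Step 3: 6 trees catch fire, 6 burn out
  F....
  .....
  F...F
  .F.FT
  TTF.T
Step 4: 2 trees catch fire, 6 burn out
  .....
  .....
  .....
  ....F
  TF..T
Step 5: 2 trees catch fire, 2 burn out
  .....
  .....
  .....
  .....
  F...F

.....
.....
.....
.....
F...F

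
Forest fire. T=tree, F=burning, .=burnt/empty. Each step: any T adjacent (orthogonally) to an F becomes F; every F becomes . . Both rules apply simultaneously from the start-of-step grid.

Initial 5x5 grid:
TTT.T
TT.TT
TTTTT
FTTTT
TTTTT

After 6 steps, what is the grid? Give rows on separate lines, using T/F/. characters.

Step 1: 3 trees catch fire, 1 burn out
  TTT.T
  TT.TT
  FTTTT
  .FTTT
  FTTTT
Step 2: 4 trees catch fire, 3 burn out
  TTT.T
  FT.TT
  .FTTT
  ..FTT
  .FTTT
Step 3: 5 trees catch fire, 4 burn out
  FTT.T
  .F.TT
  ..FTT
  ...FT
  ..FTT
Step 4: 4 trees catch fire, 5 burn out
  .FT.T
  ...TT
  ...FT
  ....F
  ...FT
Step 5: 4 trees catch fire, 4 burn out
  ..F.T
  ...FT
  ....F
  .....
  ....F
Step 6: 1 trees catch fire, 4 burn out
  ....T
  ....F
  .....
  .....
  .....

....T
....F
.....
.....
.....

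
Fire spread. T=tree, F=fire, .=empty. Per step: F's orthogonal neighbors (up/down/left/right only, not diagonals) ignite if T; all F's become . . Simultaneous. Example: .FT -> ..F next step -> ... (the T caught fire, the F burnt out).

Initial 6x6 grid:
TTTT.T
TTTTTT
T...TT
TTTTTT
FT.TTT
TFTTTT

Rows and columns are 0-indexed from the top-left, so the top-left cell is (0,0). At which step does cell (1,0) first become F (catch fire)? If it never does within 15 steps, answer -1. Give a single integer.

Step 1: cell (1,0)='T' (+4 fires, +2 burnt)
Step 2: cell (1,0)='T' (+3 fires, +4 burnt)
Step 3: cell (1,0)='F' (+4 fires, +3 burnt)
  -> target ignites at step 3
Step 4: cell (1,0)='.' (+5 fires, +4 burnt)
Step 5: cell (1,0)='.' (+4 fires, +5 burnt)
Step 6: cell (1,0)='.' (+4 fires, +4 burnt)
Step 7: cell (1,0)='.' (+3 fires, +4 burnt)
Step 8: cell (1,0)='.' (+1 fires, +3 burnt)
Step 9: cell (1,0)='.' (+1 fires, +1 burnt)
Step 10: cell (1,0)='.' (+0 fires, +1 burnt)
  fire out at step 10

3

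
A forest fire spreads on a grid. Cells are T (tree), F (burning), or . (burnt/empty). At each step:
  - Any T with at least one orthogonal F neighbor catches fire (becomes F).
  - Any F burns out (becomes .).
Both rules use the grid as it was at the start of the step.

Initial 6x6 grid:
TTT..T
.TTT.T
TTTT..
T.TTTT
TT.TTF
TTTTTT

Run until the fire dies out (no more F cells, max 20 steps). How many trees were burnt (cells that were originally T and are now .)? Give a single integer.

Step 1: +3 fires, +1 burnt (F count now 3)
Step 2: +3 fires, +3 burnt (F count now 3)
Step 3: +2 fires, +3 burnt (F count now 2)
Step 4: +3 fires, +2 burnt (F count now 3)
Step 5: +3 fires, +3 burnt (F count now 3)
Step 6: +4 fires, +3 burnt (F count now 4)
Step 7: +4 fires, +4 burnt (F count now 4)
Step 8: +2 fires, +4 burnt (F count now 2)
Step 9: +1 fires, +2 burnt (F count now 1)
Step 10: +0 fires, +1 burnt (F count now 0)
Fire out after step 10
Initially T: 27, now '.': 34
Total burnt (originally-T cells now '.'): 25

Answer: 25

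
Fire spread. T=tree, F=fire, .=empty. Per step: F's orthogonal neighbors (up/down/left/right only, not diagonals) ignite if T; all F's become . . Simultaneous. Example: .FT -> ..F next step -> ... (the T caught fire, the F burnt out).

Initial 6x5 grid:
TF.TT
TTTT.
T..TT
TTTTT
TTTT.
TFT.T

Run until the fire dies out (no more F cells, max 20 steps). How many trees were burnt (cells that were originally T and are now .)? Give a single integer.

Answer: 21

Derivation:
Step 1: +5 fires, +2 burnt (F count now 5)
Step 2: +5 fires, +5 burnt (F count now 5)
Step 3: +5 fires, +5 burnt (F count now 5)
Step 4: +3 fires, +5 burnt (F count now 3)
Step 5: +3 fires, +3 burnt (F count now 3)
Step 6: +0 fires, +3 burnt (F count now 0)
Fire out after step 6
Initially T: 22, now '.': 29
Total burnt (originally-T cells now '.'): 21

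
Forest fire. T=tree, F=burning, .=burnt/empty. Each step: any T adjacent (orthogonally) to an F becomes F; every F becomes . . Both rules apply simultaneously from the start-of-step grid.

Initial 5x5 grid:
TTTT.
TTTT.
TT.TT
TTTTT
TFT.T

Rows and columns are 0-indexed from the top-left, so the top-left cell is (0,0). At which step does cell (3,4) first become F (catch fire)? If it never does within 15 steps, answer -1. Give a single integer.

Step 1: cell (3,4)='T' (+3 fires, +1 burnt)
Step 2: cell (3,4)='T' (+3 fires, +3 burnt)
Step 3: cell (3,4)='T' (+3 fires, +3 burnt)
Step 4: cell (3,4)='F' (+5 fires, +3 burnt)
  -> target ignites at step 4
Step 5: cell (3,4)='.' (+5 fires, +5 burnt)
Step 6: cell (3,4)='.' (+1 fires, +5 burnt)
Step 7: cell (3,4)='.' (+0 fires, +1 burnt)
  fire out at step 7

4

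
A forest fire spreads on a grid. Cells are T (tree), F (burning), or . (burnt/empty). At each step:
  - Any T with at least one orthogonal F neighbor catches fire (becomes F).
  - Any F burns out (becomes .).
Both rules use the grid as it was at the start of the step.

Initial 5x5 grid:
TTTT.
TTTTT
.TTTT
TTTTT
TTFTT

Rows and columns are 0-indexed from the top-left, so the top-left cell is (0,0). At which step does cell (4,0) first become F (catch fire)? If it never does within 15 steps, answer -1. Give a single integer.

Step 1: cell (4,0)='T' (+3 fires, +1 burnt)
Step 2: cell (4,0)='F' (+5 fires, +3 burnt)
  -> target ignites at step 2
Step 3: cell (4,0)='.' (+5 fires, +5 burnt)
Step 4: cell (4,0)='.' (+4 fires, +5 burnt)
Step 5: cell (4,0)='.' (+4 fires, +4 burnt)
Step 6: cell (4,0)='.' (+1 fires, +4 burnt)
Step 7: cell (4,0)='.' (+0 fires, +1 burnt)
  fire out at step 7

2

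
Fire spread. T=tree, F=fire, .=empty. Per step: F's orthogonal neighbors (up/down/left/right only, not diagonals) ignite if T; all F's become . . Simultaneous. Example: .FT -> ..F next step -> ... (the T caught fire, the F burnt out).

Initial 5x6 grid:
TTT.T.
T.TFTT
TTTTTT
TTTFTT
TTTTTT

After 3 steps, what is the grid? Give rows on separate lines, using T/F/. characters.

Step 1: 6 trees catch fire, 2 burn out
  TTT.T.
  T.F.FT
  TTTFTT
  TTF.FT
  TTTFTT
Step 2: 9 trees catch fire, 6 burn out
  TTF.F.
  T....F
  TTF.FT
  TF...F
  TTF.FT
Step 3: 6 trees catch fire, 9 burn out
  TF....
  T.....
  TF...F
  F.....
  TF...F

TF....
T.....
TF...F
F.....
TF...F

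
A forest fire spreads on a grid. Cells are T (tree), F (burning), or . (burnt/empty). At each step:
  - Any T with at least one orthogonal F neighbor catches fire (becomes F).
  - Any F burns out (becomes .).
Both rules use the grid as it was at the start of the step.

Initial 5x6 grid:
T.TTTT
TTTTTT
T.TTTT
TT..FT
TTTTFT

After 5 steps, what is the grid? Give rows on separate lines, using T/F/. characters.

Step 1: 4 trees catch fire, 2 burn out
  T.TTTT
  TTTTTT
  T.TTFT
  TT...F
  TTTF.F
Step 2: 4 trees catch fire, 4 burn out
  T.TTTT
  TTTTFT
  T.TF.F
  TT....
  TTF...
Step 3: 5 trees catch fire, 4 burn out
  T.TTFT
  TTTF.F
  T.F...
  TT....
  TF....
Step 4: 5 trees catch fire, 5 burn out
  T.TF.F
  TTF...
  T.....
  TF....
  F.....
Step 5: 3 trees catch fire, 5 burn out
  T.F...
  TF....
  T.....
  F.....
  ......

T.F...
TF....
T.....
F.....
......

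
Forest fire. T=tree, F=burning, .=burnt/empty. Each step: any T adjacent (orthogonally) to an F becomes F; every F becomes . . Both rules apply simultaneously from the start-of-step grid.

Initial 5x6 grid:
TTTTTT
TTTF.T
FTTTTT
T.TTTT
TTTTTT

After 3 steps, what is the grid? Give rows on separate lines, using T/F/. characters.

Step 1: 6 trees catch fire, 2 burn out
  TTTFTT
  FTF..T
  .FTFTT
  F.TTTT
  TTTTTT
Step 2: 8 trees catch fire, 6 burn out
  FTF.FT
  .F...T
  ..F.FT
  ..TFTT
  FTTTTT
Step 3: 7 trees catch fire, 8 burn out
  .F...F
  .....T
  .....F
  ..F.FT
  .FTFTT

.F...F
.....T
.....F
..F.FT
.FTFTT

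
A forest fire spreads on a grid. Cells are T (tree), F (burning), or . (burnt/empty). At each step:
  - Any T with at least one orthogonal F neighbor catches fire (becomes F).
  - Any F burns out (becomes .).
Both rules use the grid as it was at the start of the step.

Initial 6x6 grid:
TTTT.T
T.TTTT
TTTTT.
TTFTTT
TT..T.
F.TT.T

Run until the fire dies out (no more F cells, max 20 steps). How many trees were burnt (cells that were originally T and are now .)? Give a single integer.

Step 1: +4 fires, +2 burnt (F count now 4)
Step 2: +6 fires, +4 burnt (F count now 6)
Step 3: +6 fires, +6 burnt (F count now 6)
Step 4: +4 fires, +6 burnt (F count now 4)
Step 5: +2 fires, +4 burnt (F count now 2)
Step 6: +1 fires, +2 burnt (F count now 1)
Step 7: +0 fires, +1 burnt (F count now 0)
Fire out after step 7
Initially T: 26, now '.': 33
Total burnt (originally-T cells now '.'): 23

Answer: 23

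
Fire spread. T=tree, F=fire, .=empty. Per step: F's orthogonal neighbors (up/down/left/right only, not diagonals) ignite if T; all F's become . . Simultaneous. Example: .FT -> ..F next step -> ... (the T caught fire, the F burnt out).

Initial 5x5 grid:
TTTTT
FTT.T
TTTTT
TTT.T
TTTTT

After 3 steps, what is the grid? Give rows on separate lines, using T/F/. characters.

Step 1: 3 trees catch fire, 1 burn out
  FTTTT
  .FT.T
  FTTTT
  TTT.T
  TTTTT
Step 2: 4 trees catch fire, 3 burn out
  .FTTT
  ..F.T
  .FTTT
  FTT.T
  TTTTT
Step 3: 4 trees catch fire, 4 burn out
  ..FTT
  ....T
  ..FTT
  .FT.T
  FTTTT

..FTT
....T
..FTT
.FT.T
FTTTT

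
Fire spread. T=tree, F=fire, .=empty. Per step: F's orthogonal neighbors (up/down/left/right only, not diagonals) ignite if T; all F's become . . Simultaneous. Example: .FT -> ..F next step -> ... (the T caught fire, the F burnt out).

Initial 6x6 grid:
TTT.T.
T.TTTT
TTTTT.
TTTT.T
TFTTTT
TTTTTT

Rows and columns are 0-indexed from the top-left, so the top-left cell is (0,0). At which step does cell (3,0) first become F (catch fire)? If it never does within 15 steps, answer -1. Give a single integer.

Step 1: cell (3,0)='T' (+4 fires, +1 burnt)
Step 2: cell (3,0)='F' (+6 fires, +4 burnt)
  -> target ignites at step 2
Step 3: cell (3,0)='.' (+5 fires, +6 burnt)
Step 4: cell (3,0)='.' (+5 fires, +5 burnt)
Step 5: cell (3,0)='.' (+6 fires, +5 burnt)
Step 6: cell (3,0)='.' (+2 fires, +6 burnt)
Step 7: cell (3,0)='.' (+2 fires, +2 burnt)
Step 8: cell (3,0)='.' (+0 fires, +2 burnt)
  fire out at step 8

2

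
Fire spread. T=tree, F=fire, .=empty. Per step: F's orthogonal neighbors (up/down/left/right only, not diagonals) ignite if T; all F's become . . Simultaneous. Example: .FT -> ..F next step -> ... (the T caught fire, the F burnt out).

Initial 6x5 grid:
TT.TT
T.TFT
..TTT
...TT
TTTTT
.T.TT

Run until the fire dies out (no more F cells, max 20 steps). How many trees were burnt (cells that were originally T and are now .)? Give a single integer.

Step 1: +4 fires, +1 burnt (F count now 4)
Step 2: +4 fires, +4 burnt (F count now 4)
Step 3: +2 fires, +4 burnt (F count now 2)
Step 4: +3 fires, +2 burnt (F count now 3)
Step 5: +2 fires, +3 burnt (F count now 2)
Step 6: +2 fires, +2 burnt (F count now 2)
Step 7: +0 fires, +2 burnt (F count now 0)
Fire out after step 7
Initially T: 20, now '.': 27
Total burnt (originally-T cells now '.'): 17

Answer: 17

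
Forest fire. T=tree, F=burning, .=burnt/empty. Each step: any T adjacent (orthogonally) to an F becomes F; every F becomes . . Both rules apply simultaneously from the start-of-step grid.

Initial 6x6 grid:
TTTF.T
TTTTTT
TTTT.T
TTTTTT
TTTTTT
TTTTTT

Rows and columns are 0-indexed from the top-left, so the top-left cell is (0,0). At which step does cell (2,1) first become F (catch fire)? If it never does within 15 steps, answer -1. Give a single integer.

Step 1: cell (2,1)='T' (+2 fires, +1 burnt)
Step 2: cell (2,1)='T' (+4 fires, +2 burnt)
Step 3: cell (2,1)='T' (+5 fires, +4 burnt)
Step 4: cell (2,1)='F' (+7 fires, +5 burnt)
  -> target ignites at step 4
Step 5: cell (2,1)='.' (+6 fires, +7 burnt)
Step 6: cell (2,1)='.' (+5 fires, +6 burnt)
Step 7: cell (2,1)='.' (+3 fires, +5 burnt)
Step 8: cell (2,1)='.' (+1 fires, +3 burnt)
Step 9: cell (2,1)='.' (+0 fires, +1 burnt)
  fire out at step 9

4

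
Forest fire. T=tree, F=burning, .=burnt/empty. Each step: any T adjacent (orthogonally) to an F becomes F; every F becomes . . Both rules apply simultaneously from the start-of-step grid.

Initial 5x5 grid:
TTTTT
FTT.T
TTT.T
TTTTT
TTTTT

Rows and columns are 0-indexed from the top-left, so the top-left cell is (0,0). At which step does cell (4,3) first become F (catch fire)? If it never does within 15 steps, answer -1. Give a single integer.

Step 1: cell (4,3)='T' (+3 fires, +1 burnt)
Step 2: cell (4,3)='T' (+4 fires, +3 burnt)
Step 3: cell (4,3)='T' (+4 fires, +4 burnt)
Step 4: cell (4,3)='T' (+3 fires, +4 burnt)
Step 5: cell (4,3)='T' (+3 fires, +3 burnt)
Step 6: cell (4,3)='F' (+3 fires, +3 burnt)
  -> target ignites at step 6
Step 7: cell (4,3)='.' (+2 fires, +3 burnt)
Step 8: cell (4,3)='.' (+0 fires, +2 burnt)
  fire out at step 8

6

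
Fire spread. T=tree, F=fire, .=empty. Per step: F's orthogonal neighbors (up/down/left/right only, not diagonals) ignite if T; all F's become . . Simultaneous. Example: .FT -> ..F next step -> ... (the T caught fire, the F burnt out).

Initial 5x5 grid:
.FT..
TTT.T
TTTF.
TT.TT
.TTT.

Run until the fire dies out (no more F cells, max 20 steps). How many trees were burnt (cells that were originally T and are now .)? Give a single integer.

Answer: 14

Derivation:
Step 1: +4 fires, +2 burnt (F count now 4)
Step 2: +5 fires, +4 burnt (F count now 5)
Step 3: +3 fires, +5 burnt (F count now 3)
Step 4: +2 fires, +3 burnt (F count now 2)
Step 5: +0 fires, +2 burnt (F count now 0)
Fire out after step 5
Initially T: 15, now '.': 24
Total burnt (originally-T cells now '.'): 14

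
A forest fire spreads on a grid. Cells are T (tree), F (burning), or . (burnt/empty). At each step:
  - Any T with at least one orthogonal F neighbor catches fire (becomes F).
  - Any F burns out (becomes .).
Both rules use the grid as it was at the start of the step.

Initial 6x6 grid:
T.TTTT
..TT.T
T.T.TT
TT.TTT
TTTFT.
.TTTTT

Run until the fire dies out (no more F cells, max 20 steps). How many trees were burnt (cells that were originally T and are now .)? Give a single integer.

Step 1: +4 fires, +1 burnt (F count now 4)
Step 2: +4 fires, +4 burnt (F count now 4)
Step 3: +6 fires, +4 burnt (F count now 6)
Step 4: +2 fires, +6 burnt (F count now 2)
Step 5: +2 fires, +2 burnt (F count now 2)
Step 6: +1 fires, +2 burnt (F count now 1)
Step 7: +1 fires, +1 burnt (F count now 1)
Step 8: +1 fires, +1 burnt (F count now 1)
Step 9: +2 fires, +1 burnt (F count now 2)
Step 10: +1 fires, +2 burnt (F count now 1)
Step 11: +1 fires, +1 burnt (F count now 1)
Step 12: +0 fires, +1 burnt (F count now 0)
Fire out after step 12
Initially T: 26, now '.': 35
Total burnt (originally-T cells now '.'): 25

Answer: 25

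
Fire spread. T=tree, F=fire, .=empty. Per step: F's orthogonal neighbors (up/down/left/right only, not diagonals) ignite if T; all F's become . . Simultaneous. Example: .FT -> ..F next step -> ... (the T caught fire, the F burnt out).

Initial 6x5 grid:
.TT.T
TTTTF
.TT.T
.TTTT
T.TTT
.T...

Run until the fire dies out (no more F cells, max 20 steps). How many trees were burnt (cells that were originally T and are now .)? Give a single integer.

Step 1: +3 fires, +1 burnt (F count now 3)
Step 2: +2 fires, +3 burnt (F count now 2)
Step 3: +5 fires, +2 burnt (F count now 5)
Step 4: +5 fires, +5 burnt (F count now 5)
Step 5: +2 fires, +5 burnt (F count now 2)
Step 6: +0 fires, +2 burnt (F count now 0)
Fire out after step 6
Initially T: 19, now '.': 28
Total burnt (originally-T cells now '.'): 17

Answer: 17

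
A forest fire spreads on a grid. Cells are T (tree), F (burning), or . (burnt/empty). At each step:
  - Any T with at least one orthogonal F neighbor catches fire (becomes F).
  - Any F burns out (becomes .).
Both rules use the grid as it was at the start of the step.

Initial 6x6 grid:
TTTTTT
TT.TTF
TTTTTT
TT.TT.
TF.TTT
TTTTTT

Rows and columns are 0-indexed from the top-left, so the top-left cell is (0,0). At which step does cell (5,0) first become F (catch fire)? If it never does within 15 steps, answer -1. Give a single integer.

Step 1: cell (5,0)='T' (+6 fires, +2 burnt)
Step 2: cell (5,0)='F' (+7 fires, +6 burnt)
  -> target ignites at step 2
Step 3: cell (5,0)='.' (+7 fires, +7 burnt)
Step 4: cell (5,0)='.' (+7 fires, +7 burnt)
Step 5: cell (5,0)='.' (+3 fires, +7 burnt)
Step 6: cell (5,0)='.' (+0 fires, +3 burnt)
  fire out at step 6

2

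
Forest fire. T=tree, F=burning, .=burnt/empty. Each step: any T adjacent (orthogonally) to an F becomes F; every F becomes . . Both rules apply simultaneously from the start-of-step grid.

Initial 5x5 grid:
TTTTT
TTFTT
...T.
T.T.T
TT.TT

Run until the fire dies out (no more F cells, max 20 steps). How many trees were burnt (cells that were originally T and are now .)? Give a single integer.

Answer: 10

Derivation:
Step 1: +3 fires, +1 burnt (F count now 3)
Step 2: +5 fires, +3 burnt (F count now 5)
Step 3: +2 fires, +5 burnt (F count now 2)
Step 4: +0 fires, +2 burnt (F count now 0)
Fire out after step 4
Initially T: 17, now '.': 18
Total burnt (originally-T cells now '.'): 10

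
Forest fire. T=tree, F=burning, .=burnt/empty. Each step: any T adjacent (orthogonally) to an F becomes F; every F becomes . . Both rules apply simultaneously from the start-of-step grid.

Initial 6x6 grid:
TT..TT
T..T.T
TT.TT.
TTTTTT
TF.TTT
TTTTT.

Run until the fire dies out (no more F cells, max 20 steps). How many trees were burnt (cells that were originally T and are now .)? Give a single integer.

Step 1: +3 fires, +1 burnt (F count now 3)
Step 2: +5 fires, +3 burnt (F count now 5)
Step 3: +3 fires, +5 burnt (F count now 3)
Step 4: +5 fires, +3 burnt (F count now 5)
Step 5: +5 fires, +5 burnt (F count now 5)
Step 6: +2 fires, +5 burnt (F count now 2)
Step 7: +0 fires, +2 burnt (F count now 0)
Fire out after step 7
Initially T: 26, now '.': 33
Total burnt (originally-T cells now '.'): 23

Answer: 23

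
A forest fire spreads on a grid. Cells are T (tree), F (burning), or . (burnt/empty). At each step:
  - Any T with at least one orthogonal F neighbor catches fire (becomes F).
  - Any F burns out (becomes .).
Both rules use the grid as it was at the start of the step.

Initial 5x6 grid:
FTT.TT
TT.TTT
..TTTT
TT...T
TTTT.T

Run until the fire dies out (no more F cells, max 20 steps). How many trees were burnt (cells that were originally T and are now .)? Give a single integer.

Step 1: +2 fires, +1 burnt (F count now 2)
Step 2: +2 fires, +2 burnt (F count now 2)
Step 3: +0 fires, +2 burnt (F count now 0)
Fire out after step 3
Initially T: 21, now '.': 13
Total burnt (originally-T cells now '.'): 4

Answer: 4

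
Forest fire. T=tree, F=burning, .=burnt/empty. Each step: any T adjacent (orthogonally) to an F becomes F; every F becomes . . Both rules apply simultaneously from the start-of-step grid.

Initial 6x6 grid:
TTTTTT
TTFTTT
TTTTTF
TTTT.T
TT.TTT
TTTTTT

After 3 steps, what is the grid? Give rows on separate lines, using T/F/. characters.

Step 1: 7 trees catch fire, 2 burn out
  TTFTTT
  TF.FTF
  TTFTF.
  TTTT.F
  TT.TTT
  TTTTTT
Step 2: 9 trees catch fire, 7 burn out
  TF.FTF
  F...F.
  TF.F..
  TTFT..
  TT.TTF
  TTTTTT
Step 3: 7 trees catch fire, 9 burn out
  F...F.
  ......
  F.....
  TF.F..
  TT.TF.
  TTTTTF

F...F.
......
F.....
TF.F..
TT.TF.
TTTTTF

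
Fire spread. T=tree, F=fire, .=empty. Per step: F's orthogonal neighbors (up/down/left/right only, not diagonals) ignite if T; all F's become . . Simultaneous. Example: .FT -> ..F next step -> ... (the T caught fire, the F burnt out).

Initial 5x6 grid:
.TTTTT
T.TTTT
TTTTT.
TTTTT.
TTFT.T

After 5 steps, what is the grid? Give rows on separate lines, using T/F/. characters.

Step 1: 3 trees catch fire, 1 burn out
  .TTTTT
  T.TTTT
  TTTTT.
  TTFTT.
  TF.F.T
Step 2: 4 trees catch fire, 3 burn out
  .TTTTT
  T.TTTT
  TTFTT.
  TF.FT.
  F....T
Step 3: 5 trees catch fire, 4 burn out
  .TTTTT
  T.FTTT
  TF.FT.
  F...F.
  .....T
Step 4: 4 trees catch fire, 5 burn out
  .TFTTT
  T..FTT
  F...F.
  ......
  .....T
Step 5: 4 trees catch fire, 4 burn out
  .F.FTT
  F...FT
  ......
  ......
  .....T

.F.FTT
F...FT
......
......
.....T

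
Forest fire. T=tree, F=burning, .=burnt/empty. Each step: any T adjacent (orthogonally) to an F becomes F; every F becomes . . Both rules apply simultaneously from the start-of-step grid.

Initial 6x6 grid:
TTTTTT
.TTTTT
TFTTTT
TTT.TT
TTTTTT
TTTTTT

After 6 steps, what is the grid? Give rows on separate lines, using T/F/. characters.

Step 1: 4 trees catch fire, 1 burn out
  TTTTTT
  .FTTTT
  F.FTTT
  TFT.TT
  TTTTTT
  TTTTTT
Step 2: 6 trees catch fire, 4 burn out
  TFTTTT
  ..FTTT
  ...FTT
  F.F.TT
  TFTTTT
  TTTTTT
Step 3: 7 trees catch fire, 6 burn out
  F.FTTT
  ...FTT
  ....FT
  ....TT
  F.FTTT
  TFTTTT
Step 4: 7 trees catch fire, 7 burn out
  ...FTT
  ....FT
  .....F
  ....FT
  ...FTT
  F.FTTT
Step 5: 5 trees catch fire, 7 burn out
  ....FT
  .....F
  ......
  .....F
  ....FT
  ...FTT
Step 6: 3 trees catch fire, 5 burn out
  .....F
  ......
  ......
  ......
  .....F
  ....FT

.....F
......
......
......
.....F
....FT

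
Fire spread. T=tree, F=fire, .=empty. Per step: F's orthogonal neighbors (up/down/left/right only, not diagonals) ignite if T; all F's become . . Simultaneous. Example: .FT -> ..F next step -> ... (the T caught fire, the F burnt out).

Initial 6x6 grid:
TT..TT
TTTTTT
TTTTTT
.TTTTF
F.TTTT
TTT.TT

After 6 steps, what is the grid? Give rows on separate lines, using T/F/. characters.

Step 1: 4 trees catch fire, 2 burn out
  TT..TT
  TTTTTT
  TTTTTF
  .TTTF.
  ..TTTF
  FTT.TT
Step 2: 6 trees catch fire, 4 burn out
  TT..TT
  TTTTTF
  TTTTF.
  .TTF..
  ..TTF.
  .FT.TF
Step 3: 7 trees catch fire, 6 burn out
  TT..TF
  TTTTF.
  TTTF..
  .TF...
  ..TF..
  ..F.F.
Step 4: 5 trees catch fire, 7 burn out
  TT..F.
  TTTF..
  TTF...
  .F....
  ..F...
  ......
Step 5: 2 trees catch fire, 5 burn out
  TT....
  TTF...
  TF....
  ......
  ......
  ......
Step 6: 2 trees catch fire, 2 burn out
  TT....
  TF....
  F.....
  ......
  ......
  ......

TT....
TF....
F.....
......
......
......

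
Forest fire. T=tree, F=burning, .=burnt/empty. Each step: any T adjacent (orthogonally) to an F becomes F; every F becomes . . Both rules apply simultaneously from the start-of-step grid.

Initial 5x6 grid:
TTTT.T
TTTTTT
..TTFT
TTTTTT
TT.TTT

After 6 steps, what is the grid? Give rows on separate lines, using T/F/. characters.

Step 1: 4 trees catch fire, 1 burn out
  TTTT.T
  TTTTFT
  ..TF.F
  TTTTFT
  TT.TTT
Step 2: 6 trees catch fire, 4 burn out
  TTTT.T
  TTTF.F
  ..F...
  TTTF.F
  TT.TFT
Step 3: 6 trees catch fire, 6 burn out
  TTTF.F
  TTF...
  ......
  TTF...
  TT.F.F
Step 4: 3 trees catch fire, 6 burn out
  TTF...
  TF....
  ......
  TF....
  TT....
Step 5: 4 trees catch fire, 3 burn out
  TF....
  F.....
  ......
  F.....
  TF....
Step 6: 2 trees catch fire, 4 burn out
  F.....
  ......
  ......
  ......
  F.....

F.....
......
......
......
F.....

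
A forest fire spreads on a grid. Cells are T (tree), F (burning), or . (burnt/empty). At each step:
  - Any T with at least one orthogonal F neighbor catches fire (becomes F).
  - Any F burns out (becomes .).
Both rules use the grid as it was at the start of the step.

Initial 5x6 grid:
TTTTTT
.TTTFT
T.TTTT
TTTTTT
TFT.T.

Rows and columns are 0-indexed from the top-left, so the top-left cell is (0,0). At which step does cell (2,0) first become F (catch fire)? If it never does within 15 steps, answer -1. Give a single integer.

Step 1: cell (2,0)='T' (+7 fires, +2 burnt)
Step 2: cell (2,0)='T' (+8 fires, +7 burnt)
Step 3: cell (2,0)='F' (+7 fires, +8 burnt)
  -> target ignites at step 3
Step 4: cell (2,0)='.' (+1 fires, +7 burnt)
Step 5: cell (2,0)='.' (+1 fires, +1 burnt)
Step 6: cell (2,0)='.' (+0 fires, +1 burnt)
  fire out at step 6

3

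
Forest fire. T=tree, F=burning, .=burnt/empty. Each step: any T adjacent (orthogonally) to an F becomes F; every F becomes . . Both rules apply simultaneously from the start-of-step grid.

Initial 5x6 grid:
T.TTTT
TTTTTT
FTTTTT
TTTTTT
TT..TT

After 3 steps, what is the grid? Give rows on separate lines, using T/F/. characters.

Step 1: 3 trees catch fire, 1 burn out
  T.TTTT
  FTTTTT
  .FTTTT
  FTTTTT
  TT..TT
Step 2: 5 trees catch fire, 3 burn out
  F.TTTT
  .FTTTT
  ..FTTT
  .FTTTT
  FT..TT
Step 3: 4 trees catch fire, 5 burn out
  ..TTTT
  ..FTTT
  ...FTT
  ..FTTT
  .F..TT

..TTTT
..FTTT
...FTT
..FTTT
.F..TT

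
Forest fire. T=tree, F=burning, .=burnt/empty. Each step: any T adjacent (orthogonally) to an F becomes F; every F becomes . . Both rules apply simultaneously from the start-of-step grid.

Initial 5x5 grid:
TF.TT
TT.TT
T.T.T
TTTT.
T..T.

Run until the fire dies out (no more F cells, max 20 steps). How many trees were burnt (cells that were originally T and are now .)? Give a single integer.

Step 1: +2 fires, +1 burnt (F count now 2)
Step 2: +1 fires, +2 burnt (F count now 1)
Step 3: +1 fires, +1 burnt (F count now 1)
Step 4: +1 fires, +1 burnt (F count now 1)
Step 5: +2 fires, +1 burnt (F count now 2)
Step 6: +1 fires, +2 burnt (F count now 1)
Step 7: +2 fires, +1 burnt (F count now 2)
Step 8: +1 fires, +2 burnt (F count now 1)
Step 9: +0 fires, +1 burnt (F count now 0)
Fire out after step 9
Initially T: 16, now '.': 20
Total burnt (originally-T cells now '.'): 11

Answer: 11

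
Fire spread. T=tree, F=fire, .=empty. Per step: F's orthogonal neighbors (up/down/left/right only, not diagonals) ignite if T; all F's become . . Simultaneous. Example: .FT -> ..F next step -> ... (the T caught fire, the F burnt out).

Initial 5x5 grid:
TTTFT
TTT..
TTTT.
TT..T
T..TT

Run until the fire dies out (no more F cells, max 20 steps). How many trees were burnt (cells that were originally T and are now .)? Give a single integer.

Answer: 14

Derivation:
Step 1: +2 fires, +1 burnt (F count now 2)
Step 2: +2 fires, +2 burnt (F count now 2)
Step 3: +3 fires, +2 burnt (F count now 3)
Step 4: +3 fires, +3 burnt (F count now 3)
Step 5: +2 fires, +3 burnt (F count now 2)
Step 6: +1 fires, +2 burnt (F count now 1)
Step 7: +1 fires, +1 burnt (F count now 1)
Step 8: +0 fires, +1 burnt (F count now 0)
Fire out after step 8
Initially T: 17, now '.': 22
Total burnt (originally-T cells now '.'): 14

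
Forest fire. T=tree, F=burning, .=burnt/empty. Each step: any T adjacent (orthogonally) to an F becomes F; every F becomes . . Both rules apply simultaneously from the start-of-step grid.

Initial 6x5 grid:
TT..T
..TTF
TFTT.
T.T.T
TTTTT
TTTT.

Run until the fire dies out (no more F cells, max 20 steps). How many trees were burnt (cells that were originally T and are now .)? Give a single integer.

Step 1: +4 fires, +2 burnt (F count now 4)
Step 2: +4 fires, +4 burnt (F count now 4)
Step 3: +2 fires, +4 burnt (F count now 2)
Step 4: +4 fires, +2 burnt (F count now 4)
Step 5: +3 fires, +4 burnt (F count now 3)
Step 6: +1 fires, +3 burnt (F count now 1)
Step 7: +0 fires, +1 burnt (F count now 0)
Fire out after step 7
Initially T: 20, now '.': 28
Total burnt (originally-T cells now '.'): 18

Answer: 18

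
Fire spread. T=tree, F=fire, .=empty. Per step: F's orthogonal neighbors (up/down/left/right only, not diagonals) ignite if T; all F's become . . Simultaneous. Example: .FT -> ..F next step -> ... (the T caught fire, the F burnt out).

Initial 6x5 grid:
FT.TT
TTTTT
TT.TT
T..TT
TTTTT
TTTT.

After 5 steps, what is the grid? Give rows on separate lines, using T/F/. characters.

Step 1: 2 trees catch fire, 1 burn out
  .F.TT
  FTTTT
  TT.TT
  T..TT
  TTTTT
  TTTT.
Step 2: 2 trees catch fire, 2 burn out
  ...TT
  .FTTT
  FT.TT
  T..TT
  TTTTT
  TTTT.
Step 3: 3 trees catch fire, 2 burn out
  ...TT
  ..FTT
  .F.TT
  F..TT
  TTTTT
  TTTT.
Step 4: 2 trees catch fire, 3 burn out
  ...TT
  ...FT
  ...TT
  ...TT
  FTTTT
  TTTT.
Step 5: 5 trees catch fire, 2 burn out
  ...FT
  ....F
  ...FT
  ...TT
  .FTTT
  FTTT.

...FT
....F
...FT
...TT
.FTTT
FTTT.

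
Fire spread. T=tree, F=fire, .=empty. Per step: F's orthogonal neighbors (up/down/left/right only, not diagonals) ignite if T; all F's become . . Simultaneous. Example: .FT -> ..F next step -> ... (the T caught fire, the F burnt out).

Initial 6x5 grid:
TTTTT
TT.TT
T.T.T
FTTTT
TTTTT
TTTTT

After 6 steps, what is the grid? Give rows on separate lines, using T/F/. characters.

Step 1: 3 trees catch fire, 1 burn out
  TTTTT
  TT.TT
  F.T.T
  .FTTT
  FTTTT
  TTTTT
Step 2: 4 trees catch fire, 3 burn out
  TTTTT
  FT.TT
  ..T.T
  ..FTT
  .FTTT
  FTTTT
Step 3: 6 trees catch fire, 4 burn out
  FTTTT
  .F.TT
  ..F.T
  ...FT
  ..FTT
  .FTTT
Step 4: 4 trees catch fire, 6 burn out
  .FTTT
  ...TT
  ....T
  ....F
  ...FT
  ..FTT
Step 5: 4 trees catch fire, 4 burn out
  ..FTT
  ...TT
  ....F
  .....
  ....F
  ...FT
Step 6: 3 trees catch fire, 4 burn out
  ...FT
  ...TF
  .....
  .....
  .....
  ....F

...FT
...TF
.....
.....
.....
....F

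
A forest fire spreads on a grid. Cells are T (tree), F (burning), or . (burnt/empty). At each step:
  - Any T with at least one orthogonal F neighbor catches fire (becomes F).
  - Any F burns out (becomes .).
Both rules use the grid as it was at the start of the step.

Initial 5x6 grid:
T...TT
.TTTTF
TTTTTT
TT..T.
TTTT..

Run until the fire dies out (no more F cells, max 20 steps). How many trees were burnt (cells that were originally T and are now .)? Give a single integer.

Step 1: +3 fires, +1 burnt (F count now 3)
Step 2: +3 fires, +3 burnt (F count now 3)
Step 3: +3 fires, +3 burnt (F count now 3)
Step 4: +2 fires, +3 burnt (F count now 2)
Step 5: +1 fires, +2 burnt (F count now 1)
Step 6: +2 fires, +1 burnt (F count now 2)
Step 7: +2 fires, +2 burnt (F count now 2)
Step 8: +2 fires, +2 burnt (F count now 2)
Step 9: +1 fires, +2 burnt (F count now 1)
Step 10: +0 fires, +1 burnt (F count now 0)
Fire out after step 10
Initially T: 20, now '.': 29
Total burnt (originally-T cells now '.'): 19

Answer: 19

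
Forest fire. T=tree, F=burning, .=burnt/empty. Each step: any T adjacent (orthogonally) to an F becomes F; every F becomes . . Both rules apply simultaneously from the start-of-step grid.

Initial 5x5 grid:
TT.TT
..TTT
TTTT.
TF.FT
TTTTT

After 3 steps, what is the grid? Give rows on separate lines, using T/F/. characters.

Step 1: 6 trees catch fire, 2 burn out
  TT.TT
  ..TTT
  TFTF.
  F...F
  TFTFT
Step 2: 6 trees catch fire, 6 burn out
  TT.TT
  ..TFT
  F.F..
  .....
  F.F.F
Step 3: 3 trees catch fire, 6 burn out
  TT.FT
  ..F.F
  .....
  .....
  .....

TT.FT
..F.F
.....
.....
.....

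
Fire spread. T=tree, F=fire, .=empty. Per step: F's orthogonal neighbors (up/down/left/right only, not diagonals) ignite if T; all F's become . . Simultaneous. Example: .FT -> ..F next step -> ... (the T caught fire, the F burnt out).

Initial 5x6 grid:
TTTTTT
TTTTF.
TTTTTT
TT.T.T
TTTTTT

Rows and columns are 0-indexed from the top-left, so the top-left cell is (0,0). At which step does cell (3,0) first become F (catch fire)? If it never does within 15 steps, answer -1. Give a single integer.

Step 1: cell (3,0)='T' (+3 fires, +1 burnt)
Step 2: cell (3,0)='T' (+5 fires, +3 burnt)
Step 3: cell (3,0)='T' (+5 fires, +5 burnt)
Step 4: cell (3,0)='T' (+5 fires, +5 burnt)
Step 5: cell (3,0)='T' (+5 fires, +5 burnt)
Step 6: cell (3,0)='F' (+2 fires, +5 burnt)
  -> target ignites at step 6
Step 7: cell (3,0)='.' (+1 fires, +2 burnt)
Step 8: cell (3,0)='.' (+0 fires, +1 burnt)
  fire out at step 8

6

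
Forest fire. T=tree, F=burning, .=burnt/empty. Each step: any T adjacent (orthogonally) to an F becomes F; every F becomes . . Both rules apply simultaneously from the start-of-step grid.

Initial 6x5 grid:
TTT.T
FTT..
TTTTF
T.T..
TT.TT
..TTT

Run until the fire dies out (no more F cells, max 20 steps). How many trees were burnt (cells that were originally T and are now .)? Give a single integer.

Step 1: +4 fires, +2 burnt (F count now 4)
Step 2: +5 fires, +4 burnt (F count now 5)
Step 3: +3 fires, +5 burnt (F count now 3)
Step 4: +1 fires, +3 burnt (F count now 1)
Step 5: +0 fires, +1 burnt (F count now 0)
Fire out after step 5
Initially T: 19, now '.': 24
Total burnt (originally-T cells now '.'): 13

Answer: 13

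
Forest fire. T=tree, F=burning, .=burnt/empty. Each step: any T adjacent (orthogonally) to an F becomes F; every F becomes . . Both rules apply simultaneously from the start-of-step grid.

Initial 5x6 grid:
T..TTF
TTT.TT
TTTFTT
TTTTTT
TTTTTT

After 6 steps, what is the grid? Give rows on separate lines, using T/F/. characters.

Step 1: 5 trees catch fire, 2 burn out
  T..TF.
  TTT.TF
  TTF.FT
  TTTFTT
  TTTTTT
Step 2: 8 trees catch fire, 5 burn out
  T..F..
  TTF.F.
  TF...F
  TTF.FT
  TTTFTT
Step 3: 6 trees catch fire, 8 burn out
  T.....
  TF....
  F.....
  TF...F
  TTF.FT
Step 4: 4 trees catch fire, 6 burn out
  T.....
  F.....
  ......
  F.....
  TF...F
Step 5: 2 trees catch fire, 4 burn out
  F.....
  ......
  ......
  ......
  F.....
Step 6: 0 trees catch fire, 2 burn out
  ......
  ......
  ......
  ......
  ......

......
......
......
......
......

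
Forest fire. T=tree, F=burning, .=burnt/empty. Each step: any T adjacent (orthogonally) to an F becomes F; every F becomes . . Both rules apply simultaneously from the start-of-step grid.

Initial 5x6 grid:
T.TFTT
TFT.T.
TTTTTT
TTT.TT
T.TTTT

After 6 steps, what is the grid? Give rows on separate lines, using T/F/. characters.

Step 1: 5 trees catch fire, 2 burn out
  T.F.FT
  F.F.T.
  TFTTTT
  TTT.TT
  T.TTTT
Step 2: 6 trees catch fire, 5 burn out
  F....F
  ....F.
  F.FTTT
  TFT.TT
  T.TTTT
Step 3: 4 trees catch fire, 6 burn out
  ......
  ......
  ...FFT
  F.F.TT
  T.TTTT
Step 4: 4 trees catch fire, 4 burn out
  ......
  ......
  .....F
  ....FT
  F.FTTT
Step 5: 3 trees catch fire, 4 burn out
  ......
  ......
  ......
  .....F
  ...FFT
Step 6: 1 trees catch fire, 3 burn out
  ......
  ......
  ......
  ......
  .....F

......
......
......
......
.....F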